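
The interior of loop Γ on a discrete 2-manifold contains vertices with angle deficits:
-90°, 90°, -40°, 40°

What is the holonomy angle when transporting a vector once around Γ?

Holonomy = total enclosed curvature = (-90°) + 90° + (-40°) + 40° = 0°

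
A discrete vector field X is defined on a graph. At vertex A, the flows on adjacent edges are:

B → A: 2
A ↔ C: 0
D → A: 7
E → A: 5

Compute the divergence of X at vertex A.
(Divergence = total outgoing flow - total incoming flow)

Divergence = sum of outgoing flows = (-2) + 0 + (-7) + (-5) = -14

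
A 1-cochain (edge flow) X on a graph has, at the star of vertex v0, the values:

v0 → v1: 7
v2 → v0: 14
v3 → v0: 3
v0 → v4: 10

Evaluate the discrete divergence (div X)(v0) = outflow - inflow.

Divergence = sum of outgoing flows = 7 + (-14) + (-3) + 10 = 0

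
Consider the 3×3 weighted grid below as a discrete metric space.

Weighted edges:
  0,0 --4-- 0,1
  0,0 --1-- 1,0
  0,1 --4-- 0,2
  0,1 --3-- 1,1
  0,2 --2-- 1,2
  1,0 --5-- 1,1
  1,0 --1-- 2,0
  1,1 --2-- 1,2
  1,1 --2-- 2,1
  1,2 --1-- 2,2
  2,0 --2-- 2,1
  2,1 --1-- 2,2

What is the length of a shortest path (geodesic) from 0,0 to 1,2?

Shortest path: 0,0 → 1,0 → 2,0 → 2,1 → 2,2 → 1,2, total weight = 6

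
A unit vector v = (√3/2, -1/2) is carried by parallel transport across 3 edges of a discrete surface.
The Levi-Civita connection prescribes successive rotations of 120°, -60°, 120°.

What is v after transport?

Total rotation: 120° + (-60°) + 120° = 180°. Final vector: (-0.8660, 0.5000)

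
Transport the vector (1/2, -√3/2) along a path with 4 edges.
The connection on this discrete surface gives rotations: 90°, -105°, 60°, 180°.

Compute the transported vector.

Total rotation: 90° + (-105°) + 60° + 180° = 225° ≡ -135° (mod 360°). Final vector: (-0.9659, 0.2588)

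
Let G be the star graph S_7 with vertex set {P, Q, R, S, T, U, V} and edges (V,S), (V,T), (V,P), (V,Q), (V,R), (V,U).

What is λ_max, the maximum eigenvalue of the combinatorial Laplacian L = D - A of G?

The star S_7 is the complete bipartite graph K_{1,6} (one hub of degree 6, 6 leaves of degree 1). The Laplacian spectrum of K_{p,q} is 0, p (multiplicity q−1), q (multiplicity p−1), p+q. With p = 1, q = 6: 0 once, 1 with multiplicity 5, and 7 once. (Check: trace L = sum of degrees = 12 = 5·1 + 7.)
Laplacian eigenvalues: [0.0, 1.0, 1.0, 1.0, 1.0, 1.0, 7.0]. Largest eigenvalue (spectral radius) = 7.0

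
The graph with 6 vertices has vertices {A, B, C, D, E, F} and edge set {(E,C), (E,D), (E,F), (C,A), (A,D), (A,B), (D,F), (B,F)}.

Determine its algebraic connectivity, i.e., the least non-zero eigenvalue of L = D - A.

Degrees: deg(A) = 3, deg(B) = 2, deg(C) = 2, deg(D) = 3, deg(E) = 3, deg(F) = 3.
L = D − A with rows/columns ordered (A, B, C, D, E, F):
  [ 3, -1, -1, -1,  0,  0]
  [-1,  2,  0,  0,  0, -1]
  [-1,  0,  2,  0, -1,  0]
  [-1,  0,  0,  3, -1, -1]
  [ 0,  0, -1, -1,  3, -1]
  [ 0, -1,  0, -1, -1,  3]
Characteristic polynomial: det(λI − L) = λ(λ² − 6λ + 7)(λ − 2)(λ − 3)(λ − 5).
Roots: λ = 0; (λ² − 6λ + 7) = 0 ⇒ λ = 3 ± √2 ≈ 1.5858, 4.4142; (λ − 2) = 0 ⇒ λ = 2; (λ − 3) = 0 ⇒ λ = 3; (λ − 5) = 0 ⇒ λ = 5.
(Check: the roots sum (with multiplicity) to 16, matching trace L = Σdeg = 2·8 = 16.)
Laplacian eigenvalues: [0.0, 1.5858, 2.0, 3.0, 4.4142, 5.0]. Algebraic connectivity (smallest non-zero eigenvalue) = 1.5858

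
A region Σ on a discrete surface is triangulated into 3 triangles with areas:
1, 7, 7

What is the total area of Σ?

1 + 7 + 7 = 15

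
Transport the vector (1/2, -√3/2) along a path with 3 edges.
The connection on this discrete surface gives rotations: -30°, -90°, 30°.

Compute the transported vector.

Total rotation: (-30°) + (-90°) + 30° = -90°. Final vector: (-0.8660, -0.5000)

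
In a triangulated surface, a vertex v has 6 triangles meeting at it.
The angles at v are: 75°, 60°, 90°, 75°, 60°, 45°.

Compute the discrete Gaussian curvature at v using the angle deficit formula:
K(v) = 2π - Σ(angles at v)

Sum of angles = 405°. K = 360° - 405° = -45° = -π/4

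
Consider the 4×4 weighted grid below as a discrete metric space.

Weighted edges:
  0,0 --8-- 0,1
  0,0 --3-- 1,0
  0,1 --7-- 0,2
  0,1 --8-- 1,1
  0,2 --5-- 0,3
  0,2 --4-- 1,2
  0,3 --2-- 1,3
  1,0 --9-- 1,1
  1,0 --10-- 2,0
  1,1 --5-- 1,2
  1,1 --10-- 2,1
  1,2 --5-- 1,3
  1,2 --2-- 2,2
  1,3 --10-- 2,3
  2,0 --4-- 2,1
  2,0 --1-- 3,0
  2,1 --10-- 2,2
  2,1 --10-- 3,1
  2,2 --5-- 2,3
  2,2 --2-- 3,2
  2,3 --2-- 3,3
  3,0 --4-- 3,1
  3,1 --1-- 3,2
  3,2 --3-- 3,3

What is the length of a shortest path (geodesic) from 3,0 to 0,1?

Shortest path: 3,0 → 3,1 → 3,2 → 2,2 → 1,2 → 0,2 → 0,1, total weight = 20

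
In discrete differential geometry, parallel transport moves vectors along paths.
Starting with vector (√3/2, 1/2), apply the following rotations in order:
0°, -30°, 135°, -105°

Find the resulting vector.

Total rotation: 0° + (-30°) + 135° + (-105°) = 0°. Final vector: (0.8660, 0.5000)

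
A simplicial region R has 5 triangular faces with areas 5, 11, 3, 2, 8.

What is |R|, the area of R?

5 + 11 + 3 + 2 + 8 = 29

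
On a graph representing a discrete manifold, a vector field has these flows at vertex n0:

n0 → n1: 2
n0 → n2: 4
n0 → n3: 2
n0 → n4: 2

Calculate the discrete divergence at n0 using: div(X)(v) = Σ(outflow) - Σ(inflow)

Divergence = sum of outgoing flows = 2 + 4 + 2 + 2 = 10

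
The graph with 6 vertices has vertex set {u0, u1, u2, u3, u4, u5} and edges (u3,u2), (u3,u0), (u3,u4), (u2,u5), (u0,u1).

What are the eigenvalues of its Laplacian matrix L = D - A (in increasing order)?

Degrees: deg(u0) = 2, deg(u1) = 1, deg(u2) = 2, deg(u3) = 3, deg(u4) = 1, deg(u5) = 1.
L = D − A with rows/columns ordered (u0, u1, u2, u3, u4, u5):
  [ 2, -1,  0, -1,  0,  0]
  [-1,  1,  0,  0,  0,  0]
  [ 0,  0,  2, -1,  0, -1]
  [-1,  0, -1,  3, -1,  0]
  [ 0,  0,  0, -1,  1,  0]
  [ 0,  0, -1,  0,  0,  1]
Characteristic polynomial: det(λI − L) = λ(λ² − 3λ + 1)(λ² − 5λ + 3)(λ − 2).
Roots: λ = 0; (λ² − 3λ + 1) = 0 ⇒ λ = (3 ± √5)/2 ≈ 0.382, 2.618; (λ² − 5λ + 3) = 0 ⇒ λ = (5 ± √13)/2 ≈ 0.6972, 4.3028; (λ − 2) = 0 ⇒ λ = 2.
(Check: the roots sum (with multiplicity) to 10, matching trace L = Σdeg = 2·5 = 10.)
Laplacian eigenvalues (increasing order): [0.0, 0.382, 0.6972, 2.0, 2.618, 4.3028]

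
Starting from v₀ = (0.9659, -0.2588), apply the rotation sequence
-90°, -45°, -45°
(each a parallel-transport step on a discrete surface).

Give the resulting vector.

Total rotation: (-90°) + (-45°) + (-45°) = -180° ≡ 180° (mod 360°). Final vector: (-0.9659, 0.2588)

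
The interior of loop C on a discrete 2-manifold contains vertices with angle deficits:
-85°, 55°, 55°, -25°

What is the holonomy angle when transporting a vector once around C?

Holonomy = total enclosed curvature = (-85°) + 55° + 55° + (-25°) = 0°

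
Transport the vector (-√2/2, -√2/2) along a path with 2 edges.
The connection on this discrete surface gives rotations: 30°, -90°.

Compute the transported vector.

Total rotation: 30° + (-90°) = -60°. Final vector: (-0.9659, 0.2588)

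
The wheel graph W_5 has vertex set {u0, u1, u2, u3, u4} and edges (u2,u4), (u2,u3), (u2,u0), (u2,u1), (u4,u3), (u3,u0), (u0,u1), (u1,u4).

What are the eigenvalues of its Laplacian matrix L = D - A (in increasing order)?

The wheel W_5 is the join K_1 ∨ C_4 (a hub joined to every vertex of a cycle of length 4). For a join G ∨ H (G on p vertices, H on q vertices) the Laplacian spectrum is 0, p+q, the eigenvalues of L(G) other than one 0 each shifted by +q, and the eigenvalues of L(H) other than one 0 each shifted by +p. With G = K_1 (p = 1, nothing left after dropping its 0) and H = C_4 (q = 4, eigenvalues 2 − 2cos(2πk/4), k = 0, …, 3; drop k = 0), the spectrum of W_5 is 0, 5, and 1 + (2 − 2cos(2πk/4)) = 3 − 2cos(2πk/4) for k = 1, …, 3:
k=1: 3 − 2cos(π/2) = 3.0; k=2: 3 − 2cos(π) = 5.0; k=3: 3 − 2cos(3π/2) = 3.0.
Laplacian eigenvalues (increasing order): [0.0, 3.0, 3.0, 5.0, 5.0]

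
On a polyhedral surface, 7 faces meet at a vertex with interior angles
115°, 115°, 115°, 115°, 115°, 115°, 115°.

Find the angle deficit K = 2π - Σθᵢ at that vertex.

Sum of angles = 805°. K = 360° - 805° = -445° = -89π/36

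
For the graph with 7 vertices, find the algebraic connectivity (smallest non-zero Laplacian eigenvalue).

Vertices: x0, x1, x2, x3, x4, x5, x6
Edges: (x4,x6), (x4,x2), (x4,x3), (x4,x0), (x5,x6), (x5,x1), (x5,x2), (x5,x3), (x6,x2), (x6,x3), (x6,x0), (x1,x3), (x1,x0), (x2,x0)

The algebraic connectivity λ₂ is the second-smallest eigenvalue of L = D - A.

Degrees: deg(x0) = 4, deg(x1) = 3, deg(x2) = 4, deg(x3) = 4, deg(x4) = 4, deg(x5) = 4, deg(x6) = 5.
L = D − A with rows/columns ordered (x0, x1, x2, x3, x4, x5, x6):
  [ 4, -1, -1,  0, -1,  0, -1]
  [-1,  3,  0, -1,  0, -1,  0]
  [-1,  0,  4,  0, -1, -1, -1]
  [ 0, -1,  0,  4, -1, -1, -1]
  [-1,  0, -1, -1,  4,  0, -1]
  [ 0, -1, -1, -1,  0,  4, -1]
  [-1,  0, -1, -1, -1, -1,  5]
Characteristic polynomial: det(λI − L) = λ(λ² − 8λ + 14)(λ² − 10λ + 23)(λ − 4)(λ − 6).
Roots: λ = 0; (λ² − 8λ + 14) = 0 ⇒ λ = 4 ± √2 ≈ 2.5858, 5.4142; (λ² − 10λ + 23) = 0 ⇒ λ = 5 ± √2 ≈ 3.5858, 6.4142; (λ − 4) = 0 ⇒ λ = 4; (λ − 6) = 0 ⇒ λ = 6.
(Check: the roots sum (with multiplicity) to 28, matching trace L = Σdeg = 2·14 = 28.)
Laplacian eigenvalues: [0.0, 2.5858, 3.5858, 4.0, 5.4142, 6.0, 6.4142]. Algebraic connectivity (smallest non-zero eigenvalue) = 2.5858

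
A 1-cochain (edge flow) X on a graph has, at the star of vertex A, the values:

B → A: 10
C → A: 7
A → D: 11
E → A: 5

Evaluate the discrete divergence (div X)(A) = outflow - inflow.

Divergence = sum of outgoing flows = (-10) + (-7) + 11 + (-5) = -11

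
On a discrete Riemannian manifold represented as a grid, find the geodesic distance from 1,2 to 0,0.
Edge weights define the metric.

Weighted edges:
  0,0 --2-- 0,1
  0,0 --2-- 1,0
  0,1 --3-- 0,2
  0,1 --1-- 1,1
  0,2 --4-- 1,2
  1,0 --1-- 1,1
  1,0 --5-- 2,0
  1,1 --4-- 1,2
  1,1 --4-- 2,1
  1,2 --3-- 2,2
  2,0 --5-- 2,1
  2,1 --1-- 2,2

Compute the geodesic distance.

Shortest path: 1,2 → 1,1 → 0,1 → 0,0, total weight = 7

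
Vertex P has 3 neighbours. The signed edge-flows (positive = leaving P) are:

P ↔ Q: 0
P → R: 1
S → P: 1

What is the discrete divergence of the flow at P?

Divergence = sum of outgoing flows = 0 + 1 + (-1) = 0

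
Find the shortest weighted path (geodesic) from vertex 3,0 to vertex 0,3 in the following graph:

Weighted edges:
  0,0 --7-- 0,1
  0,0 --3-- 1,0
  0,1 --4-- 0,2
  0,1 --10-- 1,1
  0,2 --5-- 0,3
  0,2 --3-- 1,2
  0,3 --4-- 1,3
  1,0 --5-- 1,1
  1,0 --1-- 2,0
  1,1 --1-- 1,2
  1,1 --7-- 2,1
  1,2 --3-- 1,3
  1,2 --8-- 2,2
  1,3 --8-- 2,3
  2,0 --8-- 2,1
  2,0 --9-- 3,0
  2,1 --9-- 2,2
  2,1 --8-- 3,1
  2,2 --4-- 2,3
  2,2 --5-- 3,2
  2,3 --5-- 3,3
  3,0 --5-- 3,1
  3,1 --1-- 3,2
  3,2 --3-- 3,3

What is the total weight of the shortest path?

Shortest path: 3,0 → 2,0 → 1,0 → 1,1 → 1,2 → 1,3 → 0,3, total weight = 23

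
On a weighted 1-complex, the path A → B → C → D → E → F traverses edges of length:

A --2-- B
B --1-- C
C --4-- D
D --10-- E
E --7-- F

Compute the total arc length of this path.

Arc length = 2 + 1 + 4 + 10 + 7 = 24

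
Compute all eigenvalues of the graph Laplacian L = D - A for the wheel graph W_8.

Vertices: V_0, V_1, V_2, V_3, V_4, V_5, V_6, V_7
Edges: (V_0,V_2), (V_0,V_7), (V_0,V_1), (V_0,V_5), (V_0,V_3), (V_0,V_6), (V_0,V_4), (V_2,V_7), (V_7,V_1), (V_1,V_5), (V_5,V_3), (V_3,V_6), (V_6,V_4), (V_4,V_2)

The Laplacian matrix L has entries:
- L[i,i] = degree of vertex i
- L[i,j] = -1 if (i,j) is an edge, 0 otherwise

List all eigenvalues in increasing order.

The wheel W_8 is the join K_1 ∨ C_7 (a hub joined to every vertex of a cycle of length 7). For a join G ∨ H (G on p vertices, H on q vertices) the Laplacian spectrum is 0, p+q, the eigenvalues of L(G) other than one 0 each shifted by +q, and the eigenvalues of L(H) other than one 0 each shifted by +p. With G = K_1 (p = 1, nothing left after dropping its 0) and H = C_7 (q = 7, eigenvalues 2 − 2cos(2πk/7), k = 0, …, 6; drop k = 0), the spectrum of W_8 is 0, 8, and 1 + (2 − 2cos(2πk/7)) = 3 − 2cos(2πk/7) for k = 1, …, 6:
k=1: 3 − 2cos(2π/7) = 1.753; k=2: 3 − 2cos(4π/7) = 3.445; k=3: 3 − 2cos(6π/7) = 4.8019; k=4: 3 − 2cos(8π/7) = 4.8019; k=5: 3 − 2cos(10π/7) = 3.445; k=6: 3 − 2cos(12π/7) = 1.753.
Laplacian eigenvalues (increasing order): [0.0, 1.753, 1.753, 3.445, 3.445, 4.8019, 4.8019, 8.0]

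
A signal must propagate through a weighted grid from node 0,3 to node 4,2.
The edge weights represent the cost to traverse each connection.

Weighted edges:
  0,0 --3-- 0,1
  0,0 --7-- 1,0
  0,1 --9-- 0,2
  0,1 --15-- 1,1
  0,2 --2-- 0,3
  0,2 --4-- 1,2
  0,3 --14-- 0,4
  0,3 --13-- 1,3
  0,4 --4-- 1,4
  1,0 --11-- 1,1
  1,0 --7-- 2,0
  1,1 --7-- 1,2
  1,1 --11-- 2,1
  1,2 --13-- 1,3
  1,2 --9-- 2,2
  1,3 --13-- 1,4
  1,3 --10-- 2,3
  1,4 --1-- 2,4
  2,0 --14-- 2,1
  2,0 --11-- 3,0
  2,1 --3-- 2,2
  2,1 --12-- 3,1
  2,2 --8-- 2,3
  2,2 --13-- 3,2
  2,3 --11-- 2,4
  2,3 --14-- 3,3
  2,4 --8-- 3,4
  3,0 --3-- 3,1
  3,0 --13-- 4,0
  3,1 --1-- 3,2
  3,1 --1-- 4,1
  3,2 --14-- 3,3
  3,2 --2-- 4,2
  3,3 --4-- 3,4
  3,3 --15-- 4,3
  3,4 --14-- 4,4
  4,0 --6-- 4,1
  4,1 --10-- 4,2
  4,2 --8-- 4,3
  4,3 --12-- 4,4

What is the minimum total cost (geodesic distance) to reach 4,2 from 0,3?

Shortest path: 0,3 → 0,2 → 1,2 → 2,2 → 3,2 → 4,2, total weight = 30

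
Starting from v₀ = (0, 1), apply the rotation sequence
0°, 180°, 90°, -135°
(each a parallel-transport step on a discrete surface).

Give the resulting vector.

Total rotation: 0° + 180° + 90° + (-135°) = 135°. Final vector: (-0.7071, -0.7071)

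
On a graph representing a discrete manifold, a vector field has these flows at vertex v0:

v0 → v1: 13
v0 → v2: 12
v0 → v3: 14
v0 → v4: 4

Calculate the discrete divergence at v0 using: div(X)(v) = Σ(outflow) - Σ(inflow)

Divergence = sum of outgoing flows = 13 + 12 + 14 + 4 = 43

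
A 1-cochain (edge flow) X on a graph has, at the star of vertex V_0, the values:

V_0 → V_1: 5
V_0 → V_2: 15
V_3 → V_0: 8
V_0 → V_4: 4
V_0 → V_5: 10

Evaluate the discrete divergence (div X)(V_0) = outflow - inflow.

Divergence = sum of outgoing flows = 5 + 15 + (-8) + 4 + 10 = 26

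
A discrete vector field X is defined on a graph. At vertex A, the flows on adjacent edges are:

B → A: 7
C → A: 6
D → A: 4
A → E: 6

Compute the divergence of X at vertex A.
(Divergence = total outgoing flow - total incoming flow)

Divergence = sum of outgoing flows = (-7) + (-6) + (-4) + 6 = -11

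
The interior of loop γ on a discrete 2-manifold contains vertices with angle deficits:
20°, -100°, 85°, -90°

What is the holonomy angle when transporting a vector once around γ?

Holonomy = total enclosed curvature = 20° + (-100°) + 85° + (-90°) = -85°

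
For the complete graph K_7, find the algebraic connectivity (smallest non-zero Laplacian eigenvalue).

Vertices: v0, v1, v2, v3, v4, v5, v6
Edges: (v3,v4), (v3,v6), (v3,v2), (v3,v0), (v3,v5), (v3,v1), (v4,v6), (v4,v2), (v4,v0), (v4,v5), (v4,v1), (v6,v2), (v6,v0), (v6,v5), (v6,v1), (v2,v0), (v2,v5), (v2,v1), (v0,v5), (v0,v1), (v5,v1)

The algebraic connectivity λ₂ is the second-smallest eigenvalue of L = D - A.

For the complete graph K_n, L = nI − J (J = all-ones matrix). J has eigenvalues n (once, eigenvector 𝟙) and 0 (multiplicity n−1), so L has eigenvalues 0 (once) and n (multiplicity n−1). Here n = 7: eigenvalue 0 once and 7 with multiplicity 6.
Laplacian eigenvalues: [0.0, 7.0, 7.0, 7.0, 7.0, 7.0, 7.0]. Algebraic connectivity (smallest non-zero eigenvalue) = 7.0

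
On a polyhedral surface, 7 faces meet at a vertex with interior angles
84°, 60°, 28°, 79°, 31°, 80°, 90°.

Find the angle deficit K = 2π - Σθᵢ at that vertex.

Sum of angles = 452°. K = 360° - 452° = -92° = -23π/45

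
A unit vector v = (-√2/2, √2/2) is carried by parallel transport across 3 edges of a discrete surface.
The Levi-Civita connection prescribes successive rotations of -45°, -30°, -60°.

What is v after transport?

Total rotation: (-45°) + (-30°) + (-60°) = -135°. Final vector: (1, 0)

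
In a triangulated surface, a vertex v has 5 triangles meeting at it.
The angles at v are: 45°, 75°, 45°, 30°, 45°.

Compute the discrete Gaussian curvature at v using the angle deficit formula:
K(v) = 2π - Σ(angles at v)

Sum of angles = 240°. K = 360° - 240° = 120° = 2π/3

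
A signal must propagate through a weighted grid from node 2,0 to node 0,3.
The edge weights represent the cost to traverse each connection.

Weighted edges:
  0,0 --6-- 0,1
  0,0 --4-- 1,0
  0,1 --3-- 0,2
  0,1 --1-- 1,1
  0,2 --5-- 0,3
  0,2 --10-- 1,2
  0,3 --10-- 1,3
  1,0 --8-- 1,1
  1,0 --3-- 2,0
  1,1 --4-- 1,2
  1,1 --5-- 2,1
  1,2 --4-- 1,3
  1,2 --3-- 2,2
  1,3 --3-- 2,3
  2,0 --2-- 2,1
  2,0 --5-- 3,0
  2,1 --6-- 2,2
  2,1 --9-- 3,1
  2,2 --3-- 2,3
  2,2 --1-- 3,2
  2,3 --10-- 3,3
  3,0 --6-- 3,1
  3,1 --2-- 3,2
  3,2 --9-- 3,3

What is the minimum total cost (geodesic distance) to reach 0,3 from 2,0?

Shortest path: 2,0 → 2,1 → 1,1 → 0,1 → 0,2 → 0,3, total weight = 16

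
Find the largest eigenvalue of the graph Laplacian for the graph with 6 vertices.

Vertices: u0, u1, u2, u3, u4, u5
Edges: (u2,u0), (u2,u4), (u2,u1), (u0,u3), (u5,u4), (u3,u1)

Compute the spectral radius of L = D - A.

Degrees: deg(u0) = 2, deg(u1) = 2, deg(u2) = 3, deg(u3) = 2, deg(u4) = 2, deg(u5) = 1.
L = D − A with rows/columns ordered (u0, u1, u2, u3, u4, u5):
  [ 2,  0, -1, -1,  0,  0]
  [ 0,  2, -1, -1,  0,  0]
  [-1, -1,  3,  0, -1,  0]
  [-1, -1,  0,  2,  0,  0]
  [ 0,  0, -1,  0,  2, -1]
  [ 0,  0,  0,  0, -1,  1]
Characteristic polynomial: det(λI − L) = λ(λ² − 5λ + 2)(λ − 2)²(λ − 3).
Roots: λ = 0; (λ² − 5λ + 2) = 0 ⇒ λ = (5 ± √17)/2 ≈ 0.4384, 4.5616; (λ − 2) = 0 ⇒ λ = 2 (multiplicity 2); (λ − 3) = 0 ⇒ λ = 3.
(Check: the roots sum (with multiplicity) to 12, matching trace L = Σdeg = 2·6 = 12.)
Laplacian eigenvalues: [0.0, 0.4384, 2.0, 2.0, 3.0, 4.5616]. Largest eigenvalue (spectral radius) = 4.5616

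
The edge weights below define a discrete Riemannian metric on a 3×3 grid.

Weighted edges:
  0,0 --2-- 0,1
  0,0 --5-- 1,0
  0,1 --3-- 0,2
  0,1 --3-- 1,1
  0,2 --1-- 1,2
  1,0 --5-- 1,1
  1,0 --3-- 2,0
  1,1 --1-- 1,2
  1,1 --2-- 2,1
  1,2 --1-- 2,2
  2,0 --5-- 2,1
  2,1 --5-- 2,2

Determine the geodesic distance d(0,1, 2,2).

Shortest path: 0,1 → 0,2 → 1,2 → 2,2, total weight = 5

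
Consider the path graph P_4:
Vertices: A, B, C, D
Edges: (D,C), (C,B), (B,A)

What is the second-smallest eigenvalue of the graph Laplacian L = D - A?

The path graph P_n has Laplacian eigenvalues λ_k = 2 − 2cos(kπ/n), k = 0, 1, …, n−1. Here n = 4:
k=0: 2 − 2cos(0) = 0.0; k=1: 2 − 2cos(π/4) = 0.5858; k=2: 2 − 2cos(π/2) = 2.0; k=3: 2 − 2cos(3π/4) = 3.4142.
Laplacian eigenvalues: [0.0, 0.5858, 2.0, 3.4142]. Algebraic connectivity (smallest non-zero eigenvalue) = 0.5858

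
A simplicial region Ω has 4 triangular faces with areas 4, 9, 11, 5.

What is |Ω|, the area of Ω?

4 + 9 + 11 + 5 = 29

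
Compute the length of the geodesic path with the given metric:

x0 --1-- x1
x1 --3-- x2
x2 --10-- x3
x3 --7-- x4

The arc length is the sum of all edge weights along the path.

Arc length = 1 + 3 + 10 + 7 = 21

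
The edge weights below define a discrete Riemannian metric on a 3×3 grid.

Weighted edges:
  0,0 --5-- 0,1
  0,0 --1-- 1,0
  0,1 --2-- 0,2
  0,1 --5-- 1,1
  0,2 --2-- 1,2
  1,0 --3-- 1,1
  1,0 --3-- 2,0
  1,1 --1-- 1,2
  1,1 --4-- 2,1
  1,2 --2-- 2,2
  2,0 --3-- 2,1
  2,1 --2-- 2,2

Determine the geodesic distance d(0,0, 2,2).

Shortest path: 0,0 → 1,0 → 1,1 → 1,2 → 2,2, total weight = 7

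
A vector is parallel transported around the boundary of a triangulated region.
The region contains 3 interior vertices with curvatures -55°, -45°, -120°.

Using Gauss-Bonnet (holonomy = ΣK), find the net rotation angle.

Holonomy = total enclosed curvature = (-55°) + (-45°) + (-120°) = -220°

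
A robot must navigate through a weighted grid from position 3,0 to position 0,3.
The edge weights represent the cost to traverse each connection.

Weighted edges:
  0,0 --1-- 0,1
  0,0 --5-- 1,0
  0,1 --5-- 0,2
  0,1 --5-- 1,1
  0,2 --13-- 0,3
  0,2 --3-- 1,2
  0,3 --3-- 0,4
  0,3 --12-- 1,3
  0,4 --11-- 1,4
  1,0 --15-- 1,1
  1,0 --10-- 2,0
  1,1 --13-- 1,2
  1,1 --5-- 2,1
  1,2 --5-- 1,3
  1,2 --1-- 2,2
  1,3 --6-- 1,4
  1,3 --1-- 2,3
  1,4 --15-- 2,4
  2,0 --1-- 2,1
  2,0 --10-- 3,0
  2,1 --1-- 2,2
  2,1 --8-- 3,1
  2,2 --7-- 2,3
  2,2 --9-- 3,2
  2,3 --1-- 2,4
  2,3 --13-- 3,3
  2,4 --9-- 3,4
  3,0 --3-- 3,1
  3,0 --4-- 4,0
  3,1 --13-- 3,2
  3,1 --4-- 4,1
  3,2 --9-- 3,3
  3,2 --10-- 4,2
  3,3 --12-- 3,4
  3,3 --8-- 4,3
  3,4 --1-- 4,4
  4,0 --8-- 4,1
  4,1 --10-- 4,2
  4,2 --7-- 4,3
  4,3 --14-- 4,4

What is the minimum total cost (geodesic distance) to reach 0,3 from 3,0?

Shortest path: 3,0 → 3,1 → 2,1 → 2,2 → 1,2 → 0,2 → 0,3, total weight = 29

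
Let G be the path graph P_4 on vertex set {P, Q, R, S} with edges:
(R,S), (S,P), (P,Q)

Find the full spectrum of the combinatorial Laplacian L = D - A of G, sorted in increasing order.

The path graph P_n has Laplacian eigenvalues λ_k = 2 − 2cos(kπ/n), k = 0, 1, …, n−1. Here n = 4:
k=0: 2 − 2cos(0) = 0.0; k=1: 2 − 2cos(π/4) = 0.5858; k=2: 2 − 2cos(π/2) = 2.0; k=3: 2 − 2cos(3π/4) = 3.4142.
Laplacian eigenvalues (increasing order): [0.0, 0.5858, 2.0, 3.4142]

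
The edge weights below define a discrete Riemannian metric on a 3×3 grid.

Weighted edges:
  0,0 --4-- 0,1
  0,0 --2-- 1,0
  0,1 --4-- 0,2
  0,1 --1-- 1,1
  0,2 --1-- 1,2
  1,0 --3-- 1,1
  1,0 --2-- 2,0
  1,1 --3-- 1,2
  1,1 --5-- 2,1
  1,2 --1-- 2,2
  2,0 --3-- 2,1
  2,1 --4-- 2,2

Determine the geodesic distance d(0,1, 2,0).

Shortest path: 0,1 → 1,1 → 1,0 → 2,0, total weight = 6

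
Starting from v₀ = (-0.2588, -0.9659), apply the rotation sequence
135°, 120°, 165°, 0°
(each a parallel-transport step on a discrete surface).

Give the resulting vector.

Total rotation: 135° + 120° + 165° + 0° = 420° ≡ 60° (mod 360°). Final vector: (0.7071, -0.7071)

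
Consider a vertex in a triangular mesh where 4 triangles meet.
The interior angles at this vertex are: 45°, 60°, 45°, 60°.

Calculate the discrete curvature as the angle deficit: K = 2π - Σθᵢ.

Sum of angles = 210°. K = 360° - 210° = 150°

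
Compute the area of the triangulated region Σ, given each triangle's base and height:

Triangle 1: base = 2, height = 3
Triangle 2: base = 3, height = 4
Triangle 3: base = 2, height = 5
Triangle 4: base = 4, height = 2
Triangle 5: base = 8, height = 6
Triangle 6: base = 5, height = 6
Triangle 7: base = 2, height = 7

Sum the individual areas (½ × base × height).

(1/2)×2×3 + (1/2)×3×4 + (1/2)×2×5 + (1/2)×4×2 + (1/2)×8×6 + (1/2)×5×6 + (1/2)×2×7 = 64.0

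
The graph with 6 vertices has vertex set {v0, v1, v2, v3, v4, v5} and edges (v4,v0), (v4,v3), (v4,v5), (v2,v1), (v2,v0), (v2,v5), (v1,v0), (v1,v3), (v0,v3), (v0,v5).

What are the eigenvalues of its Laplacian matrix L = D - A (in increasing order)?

Degrees: deg(v0) = 5, deg(v1) = 3, deg(v2) = 3, deg(v3) = 3, deg(v4) = 3, deg(v5) = 3.
L = D − A with rows/columns ordered (v0, v1, v2, v3, v4, v5):
  [ 5, -1, -1, -1, -1, -1]
  [-1,  3, -1, -1,  0,  0]
  [-1, -1,  3,  0,  0, -1]
  [-1, -1,  0,  3, -1,  0]
  [-1,  0,  0, -1,  3, -1]
  [-1,  0, -1,  0, -1,  3]
Characteristic polynomial: det(λI − L) = λ(λ² − 7λ + 11)²(λ − 6).
Roots: λ = 0; (λ² − 7λ + 11) = 0 ⇒ λ = (7 ± √5)/2 ≈ 2.382, 4.618 (multiplicity 2); (λ − 6) = 0 ⇒ λ = 6.
(Check: the roots sum (with multiplicity) to 20, matching trace L = Σdeg = 2·10 = 20.)
Laplacian eigenvalues (increasing order): [0.0, 2.382, 2.382, 4.618, 4.618, 6.0]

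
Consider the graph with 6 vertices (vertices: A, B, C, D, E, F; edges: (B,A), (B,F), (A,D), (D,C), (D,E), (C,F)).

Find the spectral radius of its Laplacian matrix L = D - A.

Degrees: deg(A) = 2, deg(B) = 2, deg(C) = 2, deg(D) = 3, deg(E) = 1, deg(F) = 2.
L = D − A with rows/columns ordered (A, B, C, D, E, F):
  [ 2, -1,  0, -1,  0,  0]
  [-1,  2,  0,  0,  0, -1]
  [ 0,  0,  2, -1,  0, -1]
  [-1,  0, -1,  3, -1,  0]
  [ 0,  0,  0, -1,  1,  0]
  [ 0, -1, -1,  0,  0,  2]
Characteristic polynomial: det(λI − L) = λ(λ² − 5λ + 3)(λ² − 5λ + 5)(λ − 2).
Roots: λ = 0; (λ² − 5λ + 3) = 0 ⇒ λ = (5 ± √13)/2 ≈ 0.6972, 4.3028; (λ² − 5λ + 5) = 0 ⇒ λ = (5 ± √5)/2 ≈ 1.382, 3.618; (λ − 2) = 0 ⇒ λ = 2.
(Check: the roots sum (with multiplicity) to 12, matching trace L = Σdeg = 2·6 = 12.)
Laplacian eigenvalues: [0.0, 0.6972, 1.382, 2.0, 3.618, 4.3028]. Largest eigenvalue (spectral radius) = 4.3028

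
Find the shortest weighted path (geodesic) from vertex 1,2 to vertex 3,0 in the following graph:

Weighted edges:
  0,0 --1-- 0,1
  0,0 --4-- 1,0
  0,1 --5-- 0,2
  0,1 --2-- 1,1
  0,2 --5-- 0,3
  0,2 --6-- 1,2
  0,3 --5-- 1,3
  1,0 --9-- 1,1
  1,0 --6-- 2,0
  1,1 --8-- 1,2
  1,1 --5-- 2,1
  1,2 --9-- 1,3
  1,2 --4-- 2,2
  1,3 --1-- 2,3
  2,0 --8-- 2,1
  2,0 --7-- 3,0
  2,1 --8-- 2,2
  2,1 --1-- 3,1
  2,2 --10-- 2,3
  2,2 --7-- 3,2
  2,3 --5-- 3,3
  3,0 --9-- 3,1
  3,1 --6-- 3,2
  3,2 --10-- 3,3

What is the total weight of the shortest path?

Shortest path: 1,2 → 2,2 → 2,1 → 3,1 → 3,0, total weight = 22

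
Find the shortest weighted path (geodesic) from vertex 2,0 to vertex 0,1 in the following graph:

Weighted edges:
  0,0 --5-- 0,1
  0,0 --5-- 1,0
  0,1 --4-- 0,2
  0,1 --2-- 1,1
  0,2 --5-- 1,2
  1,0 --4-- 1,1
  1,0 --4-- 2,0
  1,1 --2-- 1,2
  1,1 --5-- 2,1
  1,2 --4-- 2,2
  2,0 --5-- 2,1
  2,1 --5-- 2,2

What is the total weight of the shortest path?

Shortest path: 2,0 → 1,0 → 1,1 → 0,1, total weight = 10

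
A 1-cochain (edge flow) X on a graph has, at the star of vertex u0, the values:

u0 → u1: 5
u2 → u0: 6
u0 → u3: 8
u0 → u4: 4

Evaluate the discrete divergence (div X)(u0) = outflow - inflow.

Divergence = sum of outgoing flows = 5 + (-6) + 8 + 4 = 11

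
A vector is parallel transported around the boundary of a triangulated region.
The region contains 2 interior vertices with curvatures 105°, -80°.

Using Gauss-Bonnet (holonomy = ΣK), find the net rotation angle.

Holonomy = total enclosed curvature = 105° + (-80°) = 25°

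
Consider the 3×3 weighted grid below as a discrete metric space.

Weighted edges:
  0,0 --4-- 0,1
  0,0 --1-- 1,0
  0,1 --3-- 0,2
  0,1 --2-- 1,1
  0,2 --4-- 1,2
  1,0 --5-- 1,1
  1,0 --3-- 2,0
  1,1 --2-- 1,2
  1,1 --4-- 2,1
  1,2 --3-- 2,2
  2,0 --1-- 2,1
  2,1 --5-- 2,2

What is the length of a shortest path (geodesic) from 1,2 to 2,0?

Shortest path: 1,2 → 1,1 → 2,1 → 2,0, total weight = 7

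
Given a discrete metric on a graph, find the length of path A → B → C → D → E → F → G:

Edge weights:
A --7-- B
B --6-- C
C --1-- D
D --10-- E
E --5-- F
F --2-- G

Arc length = 7 + 6 + 1 + 10 + 5 + 2 = 31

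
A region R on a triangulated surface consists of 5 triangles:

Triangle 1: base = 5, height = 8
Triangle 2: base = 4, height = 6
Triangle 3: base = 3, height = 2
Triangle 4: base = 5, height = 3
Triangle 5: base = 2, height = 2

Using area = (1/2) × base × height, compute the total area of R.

(1/2)×5×8 + (1/2)×4×6 + (1/2)×3×2 + (1/2)×5×3 + (1/2)×2×2 = 44.5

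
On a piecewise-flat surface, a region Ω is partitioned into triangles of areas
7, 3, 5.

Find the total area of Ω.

7 + 3 + 5 = 15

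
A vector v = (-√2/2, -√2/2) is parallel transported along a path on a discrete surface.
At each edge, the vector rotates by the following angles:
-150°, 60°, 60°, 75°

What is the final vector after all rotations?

Total rotation: (-150°) + 60° + 60° + 75° = 45°. Final vector: (0, -1)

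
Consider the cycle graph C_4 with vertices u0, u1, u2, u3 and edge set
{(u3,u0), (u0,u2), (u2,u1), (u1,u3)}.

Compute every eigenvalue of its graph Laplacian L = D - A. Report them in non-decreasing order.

The cycle graph C_n has Laplacian eigenvalues λ_k = 2 − 2cos(2πk/n), k = 0, 1, …, n−1. Here n = 4:
k=0: 2 − 2cos(0) = 0.0; k=1: 2 − 2cos(π/2) = 2.0; k=2: 2 − 2cos(π) = 4.0; k=3: 2 − 2cos(3π/2) = 2.0.
Laplacian eigenvalues (increasing order): [0.0, 2.0, 2.0, 4.0]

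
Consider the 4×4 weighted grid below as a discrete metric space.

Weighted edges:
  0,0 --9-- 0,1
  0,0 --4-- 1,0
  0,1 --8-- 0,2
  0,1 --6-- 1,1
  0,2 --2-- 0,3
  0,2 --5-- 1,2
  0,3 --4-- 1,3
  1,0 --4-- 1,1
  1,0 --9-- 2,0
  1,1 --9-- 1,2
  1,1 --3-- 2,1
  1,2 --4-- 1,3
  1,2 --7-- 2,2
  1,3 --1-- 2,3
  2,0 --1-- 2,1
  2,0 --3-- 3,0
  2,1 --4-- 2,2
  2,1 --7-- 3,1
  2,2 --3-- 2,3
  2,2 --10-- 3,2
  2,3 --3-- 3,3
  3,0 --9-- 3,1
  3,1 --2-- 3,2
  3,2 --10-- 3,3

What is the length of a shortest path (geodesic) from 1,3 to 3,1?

Shortest path: 1,3 → 2,3 → 2,2 → 2,1 → 3,1, total weight = 15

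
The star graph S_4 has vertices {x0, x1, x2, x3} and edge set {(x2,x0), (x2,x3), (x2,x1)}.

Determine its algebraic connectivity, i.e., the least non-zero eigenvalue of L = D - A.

The star S_4 is the complete bipartite graph K_{1,3} (one hub of degree 3, 3 leaves of degree 1). The Laplacian spectrum of K_{p,q} is 0, p (multiplicity q−1), q (multiplicity p−1), p+q. With p = 1, q = 3: 0 once, 1 with multiplicity 2, and 4 once. (Check: trace L = sum of degrees = 6 = 2·1 + 4.)
Laplacian eigenvalues: [0.0, 1.0, 1.0, 4.0]. Algebraic connectivity (smallest non-zero eigenvalue) = 1.0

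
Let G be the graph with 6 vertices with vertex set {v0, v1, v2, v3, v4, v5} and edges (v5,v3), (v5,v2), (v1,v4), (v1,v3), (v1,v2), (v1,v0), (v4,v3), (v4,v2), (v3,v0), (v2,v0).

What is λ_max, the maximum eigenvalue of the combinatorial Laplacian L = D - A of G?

Degrees: deg(v0) = 3, deg(v1) = 4, deg(v2) = 4, deg(v3) = 4, deg(v4) = 3, deg(v5) = 2.
L = D − A with rows/columns ordered (v0, v1, v2, v3, v4, v5):
  [ 3, -1, -1, -1,  0,  0]
  [-1,  4, -1, -1, -1,  0]
  [-1, -1,  4,  0, -1, -1]
  [-1, -1,  0,  4, -1, -1]
  [ 0, -1, -1, -1,  3,  0]
  [ 0,  0, -1, -1,  0,  2]
Characteristic polynomial: det(λI − L) = λ(λ − 2)(λ − 3)(λ − 4)(λ − 5)(λ − 6).
Roots: λ = 0; (λ − 2) = 0 ⇒ λ = 2; (λ − 3) = 0 ⇒ λ = 3; (λ − 4) = 0 ⇒ λ = 4; (λ − 5) = 0 ⇒ λ = 5; (λ − 6) = 0 ⇒ λ = 6.
(Check: the roots sum (with multiplicity) to 20, matching trace L = Σdeg = 2·10 = 20.)
Laplacian eigenvalues: [0.0, 2.0, 3.0, 4.0, 5.0, 6.0]. Largest eigenvalue (spectral radius) = 6.0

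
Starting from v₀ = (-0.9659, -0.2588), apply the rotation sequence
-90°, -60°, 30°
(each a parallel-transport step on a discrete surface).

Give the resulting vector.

Total rotation: (-90°) + (-60°) + 30° = -120°. Final vector: (0.2588, 0.9659)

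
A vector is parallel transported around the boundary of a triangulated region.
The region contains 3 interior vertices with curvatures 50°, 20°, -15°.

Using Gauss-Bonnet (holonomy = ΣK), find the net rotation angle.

Holonomy = total enclosed curvature = 50° + 20° + (-15°) = 55°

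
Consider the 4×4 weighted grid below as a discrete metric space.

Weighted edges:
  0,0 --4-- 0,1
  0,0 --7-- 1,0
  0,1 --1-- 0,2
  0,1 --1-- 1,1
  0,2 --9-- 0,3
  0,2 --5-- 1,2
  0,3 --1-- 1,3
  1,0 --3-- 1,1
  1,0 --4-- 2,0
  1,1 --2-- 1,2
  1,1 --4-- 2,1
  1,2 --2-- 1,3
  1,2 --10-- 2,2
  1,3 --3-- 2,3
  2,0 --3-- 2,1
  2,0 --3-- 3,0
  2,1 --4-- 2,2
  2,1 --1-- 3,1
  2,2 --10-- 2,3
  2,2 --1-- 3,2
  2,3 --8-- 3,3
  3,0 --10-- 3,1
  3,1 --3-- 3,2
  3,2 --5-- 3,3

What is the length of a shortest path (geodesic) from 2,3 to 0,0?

Shortest path: 2,3 → 1,3 → 1,2 → 1,1 → 0,1 → 0,0, total weight = 12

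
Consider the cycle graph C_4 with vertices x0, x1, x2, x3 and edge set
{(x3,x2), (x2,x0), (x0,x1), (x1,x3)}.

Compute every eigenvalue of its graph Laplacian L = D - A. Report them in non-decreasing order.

The cycle graph C_n has Laplacian eigenvalues λ_k = 2 − 2cos(2πk/n), k = 0, 1, …, n−1. Here n = 4:
k=0: 2 − 2cos(0) = 0.0; k=1: 2 − 2cos(π/2) = 2.0; k=2: 2 − 2cos(π) = 4.0; k=3: 2 − 2cos(3π/2) = 2.0.
Laplacian eigenvalues (increasing order): [0.0, 2.0, 2.0, 4.0]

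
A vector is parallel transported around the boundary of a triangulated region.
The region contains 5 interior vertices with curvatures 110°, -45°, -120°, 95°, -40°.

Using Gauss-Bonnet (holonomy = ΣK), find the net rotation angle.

Holonomy = total enclosed curvature = 110° + (-45°) + (-120°) + 95° + (-40°) = 0°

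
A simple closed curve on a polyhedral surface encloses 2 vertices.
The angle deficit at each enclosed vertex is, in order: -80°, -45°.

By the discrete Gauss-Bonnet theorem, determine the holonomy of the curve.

Holonomy = total enclosed curvature = (-80°) + (-45°) = -125°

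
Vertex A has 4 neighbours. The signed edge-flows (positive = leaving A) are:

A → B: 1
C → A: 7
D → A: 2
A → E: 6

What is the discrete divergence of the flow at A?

Divergence = sum of outgoing flows = 1 + (-7) + (-2) + 6 = -2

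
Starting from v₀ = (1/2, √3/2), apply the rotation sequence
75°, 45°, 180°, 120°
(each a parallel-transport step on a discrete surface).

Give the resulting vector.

Total rotation: 75° + 45° + 180° + 120° = 420° ≡ 60° (mod 360°). Final vector: (-0.5000, 0.8660)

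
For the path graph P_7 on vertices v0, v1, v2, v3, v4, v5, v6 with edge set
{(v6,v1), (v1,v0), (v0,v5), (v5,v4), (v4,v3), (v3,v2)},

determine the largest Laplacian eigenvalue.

The path graph P_n has Laplacian eigenvalues λ_k = 2 − 2cos(kπ/n), k = 0, 1, …, n−1. Here n = 7:
k=0: 2 − 2cos(0) = 0.0; k=1: 2 − 2cos(π/7) = 0.1981; k=2: 2 − 2cos(2π/7) = 0.753; k=3: 2 − 2cos(3π/7) = 1.555; k=4: 2 − 2cos(4π/7) = 2.445; k=5: 2 − 2cos(5π/7) = 3.247; k=6: 2 − 2cos(6π/7) = 3.8019.
Laplacian eigenvalues: [0.0, 0.1981, 0.753, 1.555, 2.445, 3.247, 3.8019]. Largest eigenvalue (spectral radius) = 3.8019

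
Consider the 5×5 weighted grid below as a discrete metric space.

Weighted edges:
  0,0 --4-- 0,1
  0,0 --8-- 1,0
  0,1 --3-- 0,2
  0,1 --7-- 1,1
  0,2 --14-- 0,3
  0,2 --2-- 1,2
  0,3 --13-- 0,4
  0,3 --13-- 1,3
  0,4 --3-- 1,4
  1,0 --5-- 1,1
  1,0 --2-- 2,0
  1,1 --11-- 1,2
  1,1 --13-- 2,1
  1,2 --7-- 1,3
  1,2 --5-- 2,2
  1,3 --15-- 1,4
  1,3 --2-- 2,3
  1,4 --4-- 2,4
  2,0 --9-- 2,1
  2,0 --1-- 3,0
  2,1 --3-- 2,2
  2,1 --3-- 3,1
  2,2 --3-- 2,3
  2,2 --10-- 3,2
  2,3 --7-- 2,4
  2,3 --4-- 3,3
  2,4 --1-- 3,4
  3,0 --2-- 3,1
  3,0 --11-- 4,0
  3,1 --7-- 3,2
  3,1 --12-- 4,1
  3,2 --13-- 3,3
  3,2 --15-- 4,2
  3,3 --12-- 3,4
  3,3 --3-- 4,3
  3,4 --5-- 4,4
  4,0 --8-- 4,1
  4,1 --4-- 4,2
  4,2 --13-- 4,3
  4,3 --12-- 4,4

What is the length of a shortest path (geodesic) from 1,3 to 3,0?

Shortest path: 1,3 → 2,3 → 2,2 → 2,1 → 3,1 → 3,0, total weight = 13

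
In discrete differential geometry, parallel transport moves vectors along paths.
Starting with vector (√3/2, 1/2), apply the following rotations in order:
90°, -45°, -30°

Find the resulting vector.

Total rotation: 90° + (-45°) + (-30°) = 15°. Final vector: (0.7071, 0.7071)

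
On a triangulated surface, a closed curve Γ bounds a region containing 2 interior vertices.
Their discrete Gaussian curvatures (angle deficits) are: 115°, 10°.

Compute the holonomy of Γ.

Holonomy = total enclosed curvature = 115° + 10° = 125°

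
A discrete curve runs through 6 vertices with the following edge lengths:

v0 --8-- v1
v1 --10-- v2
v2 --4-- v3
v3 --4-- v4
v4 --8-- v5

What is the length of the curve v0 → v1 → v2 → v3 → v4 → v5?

Arc length = 8 + 10 + 4 + 4 + 8 = 34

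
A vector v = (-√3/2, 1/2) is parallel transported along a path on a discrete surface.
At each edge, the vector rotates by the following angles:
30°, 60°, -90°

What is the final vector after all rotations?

Total rotation: 30° + 60° + (-90°) = 0°. Final vector: (-0.8660, 0.5000)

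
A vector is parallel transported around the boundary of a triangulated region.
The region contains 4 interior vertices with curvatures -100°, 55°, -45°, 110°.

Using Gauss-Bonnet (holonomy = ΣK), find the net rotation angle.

Holonomy = total enclosed curvature = (-100°) + 55° + (-45°) + 110° = 20°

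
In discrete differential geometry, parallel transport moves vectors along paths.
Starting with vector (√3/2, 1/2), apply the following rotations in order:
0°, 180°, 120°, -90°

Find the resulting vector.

Total rotation: 0° + 180° + 120° + (-90°) = 210° ≡ -150° (mod 360°). Final vector: (-0.5000, -0.8660)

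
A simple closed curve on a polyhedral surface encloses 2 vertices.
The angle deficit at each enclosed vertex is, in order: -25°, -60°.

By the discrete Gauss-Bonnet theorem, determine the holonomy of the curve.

Holonomy = total enclosed curvature = (-25°) + (-60°) = -85°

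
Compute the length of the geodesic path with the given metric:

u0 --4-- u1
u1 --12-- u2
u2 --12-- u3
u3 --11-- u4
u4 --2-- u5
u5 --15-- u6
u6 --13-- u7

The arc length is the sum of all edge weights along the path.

Arc length = 4 + 12 + 12 + 11 + 2 + 15 + 13 = 69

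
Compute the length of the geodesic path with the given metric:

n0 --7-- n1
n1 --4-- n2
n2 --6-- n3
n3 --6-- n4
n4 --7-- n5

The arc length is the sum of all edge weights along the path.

Arc length = 7 + 4 + 6 + 6 + 7 = 30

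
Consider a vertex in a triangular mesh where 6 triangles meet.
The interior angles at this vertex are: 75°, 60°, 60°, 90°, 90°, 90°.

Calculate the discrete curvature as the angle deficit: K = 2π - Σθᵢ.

Sum of angles = 465°. K = 360° - 465° = -105°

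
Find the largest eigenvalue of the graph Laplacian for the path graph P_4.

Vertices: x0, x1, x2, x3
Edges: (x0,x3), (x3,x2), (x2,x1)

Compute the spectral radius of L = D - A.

The path graph P_n has Laplacian eigenvalues λ_k = 2 − 2cos(kπ/n), k = 0, 1, …, n−1. Here n = 4:
k=0: 2 − 2cos(0) = 0.0; k=1: 2 − 2cos(π/4) = 0.5858; k=2: 2 − 2cos(π/2) = 2.0; k=3: 2 − 2cos(3π/4) = 3.4142.
Laplacian eigenvalues: [0.0, 0.5858, 2.0, 3.4142]. Largest eigenvalue (spectral radius) = 3.4142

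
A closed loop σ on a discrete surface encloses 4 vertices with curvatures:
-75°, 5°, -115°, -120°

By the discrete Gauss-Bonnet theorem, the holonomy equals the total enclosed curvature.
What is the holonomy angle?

Holonomy = total enclosed curvature = (-75°) + 5° + (-115°) + (-120°) = -305°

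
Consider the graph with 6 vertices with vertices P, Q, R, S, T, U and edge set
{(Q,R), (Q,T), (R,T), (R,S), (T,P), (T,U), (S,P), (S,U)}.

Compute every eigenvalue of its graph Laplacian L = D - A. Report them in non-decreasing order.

Degrees: deg(P) = 2, deg(Q) = 2, deg(R) = 3, deg(S) = 3, deg(T) = 4, deg(U) = 2.
L = D − A with rows/columns ordered (P, Q, R, S, T, U):
  [ 2,  0,  0, -1, -1,  0]
  [ 0,  2, -1,  0, -1,  0]
  [ 0, -1,  3, -1, -1,  0]
  [-1,  0, -1,  3,  0, -1]
  [-1, -1, -1,  0,  4, -1]
  [ 0,  0,  0, -1, -1,  2]
Characteristic polynomial: det(λI − L) = λ(λ² − 7λ + 8)(λ − 2)(λ − 3)(λ − 4).
Roots: λ = 0; (λ² − 7λ + 8) = 0 ⇒ λ = (7 ± √17)/2 ≈ 1.4384, 5.5616; (λ − 2) = 0 ⇒ λ = 2; (λ − 3) = 0 ⇒ λ = 3; (λ − 4) = 0 ⇒ λ = 4.
(Check: the roots sum (with multiplicity) to 16, matching trace L = Σdeg = 2·8 = 16.)
Laplacian eigenvalues (increasing order): [0.0, 1.4384, 2.0, 3.0, 4.0, 5.5616]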